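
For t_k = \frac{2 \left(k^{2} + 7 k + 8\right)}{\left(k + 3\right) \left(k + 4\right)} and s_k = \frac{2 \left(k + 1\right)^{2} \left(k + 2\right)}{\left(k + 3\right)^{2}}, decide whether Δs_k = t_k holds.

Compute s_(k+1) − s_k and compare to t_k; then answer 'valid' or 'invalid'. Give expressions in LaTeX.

Invalid: residual \frac{8 \left(- k^{2} - 5 k - 5\right)}{k^{4} + 14 k^{3} + 73 k^{2} + 168 k + 144} ≠ 0.

s_(k+1) = 2*(k + 2)**2*(k + 3)/(k + 4)**2
s_(k+1) − s_k = 2*(k + 2)*(-(k + 1)**2*(k + 4)**2 + (k + 2)*(k + 3)**3)/((k + 3)**2*(k + 4)**2)
(s_(k+1) − s_k) − t_k = 8*(-k**2 - 5*k - 5)/(k**4 + 14*k**3 + 73*k**2 + 168*k + 144)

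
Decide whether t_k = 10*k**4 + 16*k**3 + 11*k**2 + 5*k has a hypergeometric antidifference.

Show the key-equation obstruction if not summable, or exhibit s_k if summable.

Yes. s_k = k*(2*k**4 - k**3 - k**2 + k - 1).

The ratio is (10*k**3 + 46*k**2 + 73*k + 42)/(k*(10*k**2 + 6*k + 5)).
Normal form (A,B,C) = (1, 1, k**4 + 8*k**3/5 + 11*k**2/10 + k/2).
Need (1)·f(k+1) − (1)·f(k) = k**4 + 8*k**3/5 + 11*k**2/10 + k/2.
d = 5 from the (0,0,4) case.
Solve for f: f(k) = k*(k - 1)*(k + 1)*(2*k**2 - k + 1)/10 (degree 5 ≤ 5).
R(k) = B(k−1)·f(k)/C(k) = (k - 1)*(2*k**2 - k + 1)/(10*k**2 + 6*k + 5); s_k = R·t_k = k*(2*k**4 - k**3 - k**2 + k - 1).
Verify: k*(10*k**3 + 16*k**2 + 11*k + 5) matches t_k.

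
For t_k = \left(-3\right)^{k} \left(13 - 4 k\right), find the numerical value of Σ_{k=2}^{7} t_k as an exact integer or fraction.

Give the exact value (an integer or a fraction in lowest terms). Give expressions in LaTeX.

Compute t_(k+1)/t_k: get 3*(9 - 4*k)/(4*k - 13).
So A=-3 and B=1, with C=k - 13/4.
Need (-3)·f(k+1) − (1)·f(k) = k - 13/4.
deg f ≤ 1 (via 0,0,1).
Solve for f: f(k) = -(k - 4)/4 (degree 1 ≤ 1).
Then R = B(k−1)f/C = -(k - 4)/(4*k - 13), so s_k = R(k)·t_k = (-3)**k*(k - 4).
s_(k+1) − s_k = (-3)**k*(13 - 4*k) = t_k.
Sum = s_(8) − s_(2); s_(8) = 26244, s_(2) = -18 ⇒ 26262.

Σ = 26262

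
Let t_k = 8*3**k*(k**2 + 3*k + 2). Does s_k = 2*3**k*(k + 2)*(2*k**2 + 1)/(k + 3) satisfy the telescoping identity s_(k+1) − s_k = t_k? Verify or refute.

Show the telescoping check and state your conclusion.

s_(k+1) = 6*3**k*(k + 3)*(2*(k + 1)**2 + 1)/(k + 4)
s_(k+1) − s_k = 3**k*(8*k**4 + 72*k**3 + 236*k**2 + 312*k + 146)/(k**2 + 7*k + 12)
(s_(k+1) − s_k) − t_k = 3**k*(-8*k**3 - 44*k**2 - 88*k - 46)/(k**2 + 7*k + 12)

Invalid: residual 3**k*(-8*k**3 - 44*k**2 - 88*k - 46)/(k**2 + 7*k + 12) ≠ 0.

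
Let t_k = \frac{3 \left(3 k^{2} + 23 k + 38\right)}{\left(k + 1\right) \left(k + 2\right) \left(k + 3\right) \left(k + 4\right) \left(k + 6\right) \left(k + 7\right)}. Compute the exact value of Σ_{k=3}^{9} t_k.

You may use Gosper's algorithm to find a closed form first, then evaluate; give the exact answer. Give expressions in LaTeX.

Σ = 259/20592

Ratio r(k) = (k + 1)*(k + 6)*(23*k + 3*(k + 1)**2 + 61)/((k + 5)*(k + 8)*(3*k**2 + 23*k + 38)).
A = k + 1, B = k + 8, C = k**3 + 38*k**2/3 + 51*k + 190/3.
Set up (k + 1)·f(k+1) − (k + 7)·f(k) − (k**3 + 38*k**2/3 + 51*k + 190/3) = 0.
deg f ≤ 6 (via 1,1,3).
Coefficient equations give f(k) = k*(k + 2)*(k + 4)*(k + 5)*(k**2 + 10*k + 27)/54.
Get s_k = R·t_k = k*(k**2 + 10*k + 27)/(6*(k**3 + 10*k**2 + 27*k + 18)) with R(k) = B(k−1)f(k)/C(k) = k*(k + 2)*(k + 4)*(k + 7)*(k**2 + 10*k + 27)/(18*(3*k**2 + 23*k + 38)).
s_(k+1) − s_k = 3*(3*k**2 + 23*k + 38)/(k**6 + 23*k**5 + 207*k**4 + 925*k**3 + 2144*k**2 + 2412*k + 1008) = t_k.
Sum = s_(10) − s_(3); s_(10) = 1135/6864, s_(3) = 11/72 ⇒ 259/20592.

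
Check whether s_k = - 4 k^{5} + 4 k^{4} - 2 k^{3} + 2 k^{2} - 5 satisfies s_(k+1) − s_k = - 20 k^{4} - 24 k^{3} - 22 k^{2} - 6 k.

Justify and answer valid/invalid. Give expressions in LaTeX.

Valid — Δs_k = t_k.

s_(k+1) = -4*k**5 - 16*k**4 - 26*k**3 - 20*k**2 - 6*k - 5
s_(k+1) − s_k = 2*k*(-10*k**3 - 12*k**2 - 11*k - 3)
(s_(k+1) − s_k) − t_k = 0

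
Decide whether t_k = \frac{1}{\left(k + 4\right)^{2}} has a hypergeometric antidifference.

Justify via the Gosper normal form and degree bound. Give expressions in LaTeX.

Ratio r(k) = (k + 4)**2/(k + 5)**2.
So A=k**2 + 8*k + 16 and B=k**2 + 10*k + 25, with C=1.
Need (k**2 + 8*k + 16)·f(k+1) − (k**2 + 8*k + 16)·f(k) = 1.
From deg A=2, deg B=2, deg C=0: d=0.
f = c0 ⇒ A·f(k+1) − B(k−1)·f(k) − C = -1. The system {-1 = 0} is inconsistent; no antidifference.

No; the coefficient equations for f are inconsistent.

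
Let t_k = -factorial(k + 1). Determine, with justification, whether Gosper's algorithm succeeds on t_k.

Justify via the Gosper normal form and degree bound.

No. Not Gosper-summable.

Step 1: r(k) = k + 2.
Take A(k)=k + 2, B(k)=1, C(k)=1.
f must satisfy (k + 2)·f(k+1) − (1)·f(k) = 1.
d = -1 from the (1,0,0) case.
Negative degree bound (-1): no f exists, t_k not Gosper-summable.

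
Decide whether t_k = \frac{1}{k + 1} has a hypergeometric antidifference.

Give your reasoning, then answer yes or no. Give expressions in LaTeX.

No; the coefficient equations for f are inconsistent.

The ratio is (k + 1)/(k + 2).
Take A(k)=k + 1, B(k)=k + 2, C(k)=1.
Solve (k + 1)·f(k+1) − (k + 1)·f(k) = 1.
d = 0 from the (1,1,0) case.
Write f(k) = c0. Then LHS − RHS = -1, requiring -1 = 0: contradictory. No certificate.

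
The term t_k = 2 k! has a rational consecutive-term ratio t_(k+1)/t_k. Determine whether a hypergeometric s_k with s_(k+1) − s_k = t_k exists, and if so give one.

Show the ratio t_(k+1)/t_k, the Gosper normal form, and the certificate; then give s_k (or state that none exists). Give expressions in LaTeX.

Step 1: r(k) = k + 1.
Factor: A=k + 1; B=1; C=1.
Solve (k + 1)·f(k+1) − (1)·f(k) = 1.
Degrees (1,0,0) ⇒ d ≤ -1.
Negative degree bound (-1): no f exists, t_k not Gosper-summable.

none — t_k is not Gosper-summable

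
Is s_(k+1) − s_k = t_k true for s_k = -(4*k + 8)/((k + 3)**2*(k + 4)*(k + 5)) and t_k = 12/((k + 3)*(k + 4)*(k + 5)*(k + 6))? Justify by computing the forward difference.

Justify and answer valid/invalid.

s_(k+1) = 4*(-k - 3)/((k + 4)**2*(k + 5)*(k + 6))
s_(k+1) − s_k = 4*(3*k**2 + 17*k + 21)/(k**6 + 25*k**5 + 257*k**4 + 1391*k**3 + 4182*k**2 + 6624*k + 4320)
(s_(k+1) − s_k) − t_k = 4*(-4*k - 15)/(k**6 + 25*k**5 + 257*k**4 + 1391*k**3 + 4182*k**2 + 6624*k + 4320)

Invalid: residual 4*(-4*k - 15)/(k**6 + 25*k**5 + 257*k**4 + 1391*k**3 + 4182*k**2 + 6624*k + 4320) ≠ 0.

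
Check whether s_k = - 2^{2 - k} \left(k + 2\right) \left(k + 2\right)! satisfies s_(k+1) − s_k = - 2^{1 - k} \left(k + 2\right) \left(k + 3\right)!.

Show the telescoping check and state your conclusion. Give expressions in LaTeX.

Invalid: residual 2^{1 - k} \left(k + 1\right) \left(k + 2\right)! ≠ 0.

s_(k+1) = -2**(1 - k)*(k + 3)*factorial(k + 3)
s_(k+1) − s_k = -2**(1 - k)*(k**2 + 4*k + 5)*factorial(k + 2)
(s_(k+1) − s_k) − t_k = 2**(1 - k)*(k + 1)*factorial(k + 2)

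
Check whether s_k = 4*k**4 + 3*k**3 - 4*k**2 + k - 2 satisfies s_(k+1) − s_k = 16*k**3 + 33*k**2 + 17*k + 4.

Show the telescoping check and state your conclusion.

s_(k+1) = 4*k**4 + 19*k**3 + 29*k**2 + 18*k + 2
s_(k+1) − s_k = 16*k**3 + 33*k**2 + 17*k + 4
(s_(k+1) − s_k) − t_k = 0

valid; difference matches t_k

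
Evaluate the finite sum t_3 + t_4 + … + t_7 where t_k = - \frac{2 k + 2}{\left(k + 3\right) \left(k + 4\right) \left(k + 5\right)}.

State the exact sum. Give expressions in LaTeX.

The ratio is (k + 2)*(k + 3)/((k + 1)*(k + 6)).
Normal form (A,B,C) = (k + 3, k + 6, k + 1).
Set up (k + 3)·f(k+1) − (k + 5)·f(k) − (k + 1) = 0.
Degrees (1,1,1) ⇒ d ≤ 2.
A polynomial solution: f(k) = k*(k + 1)/6.
Certificate R = B(k−1)f/C = k*(k + 5)/6 gives s_k = -k*(k + 1)/(3*(k + 3)*(k + 4)).
Δs = 2*(-k - 1)/(k**3 + 12*k**2 + 47*k + 60), as required.
Evaluate s at k=8 and k=3: -2/11 and -2/21; difference -20/231.

Σ = -20/231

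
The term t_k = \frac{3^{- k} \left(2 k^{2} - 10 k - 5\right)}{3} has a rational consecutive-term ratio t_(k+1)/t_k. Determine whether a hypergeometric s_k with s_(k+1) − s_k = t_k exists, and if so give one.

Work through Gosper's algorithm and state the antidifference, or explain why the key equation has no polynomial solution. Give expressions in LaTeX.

s_k = 3^{- k} \left(- k^{2} + 4 k + 4\right)

Ratio r(k) = (2*k**2 - 6*k - 13)/(3*(2*k**2 - 10*k - 5)).
So A=1/3 and B=1, with C=k**2 - 5*k - 5/2.
Need (1/3)·f(k+1) − (1)·f(k) = k**2 - 5*k - 5/2.
From deg A=0, deg B=0, deg C=2: d=2.
Coefficient equations give f(k) = -3*(k**2 - 4*k - 4)/2.
Then R = B(k−1)f/C = -3*(k**2 - 4*k - 4)/(2*k**2 - 10*k - 5), so s_k = R(k)·t_k = (-k**2 + 4*k + 4)/3**k.
s_(k+1) − s_k = (2*k**2 - 10*k - 5)/(3*3**k) = t_k.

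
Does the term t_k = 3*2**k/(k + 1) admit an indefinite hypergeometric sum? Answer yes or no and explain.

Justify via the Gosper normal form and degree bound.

No — t_k has no hypergeometric antidifference.

r(k) = 2*(k + 1)/(k + 2) after simplifying.
So A=2*k + 2 and B=k + 2, with C=1.
f must satisfy (2*k + 2)·f(k+1) − (k + 1)·f(k) = 1.
From deg A=1, deg B=1, deg C=0: d=-1.
d = -1 < 0 ⇒ no nonzero polynomial f; not summable.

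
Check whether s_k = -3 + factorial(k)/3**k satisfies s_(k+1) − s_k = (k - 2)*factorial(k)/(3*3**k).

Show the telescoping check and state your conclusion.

s_(k+1) = (-9*3**k + k*factorial(k) + factorial(k))/(3*3**k)
s_(k+1) − s_k = (k - 2)*factorial(k)/(3*3**k)
(s_(k+1) − s_k) − t_k = 0

valid; difference matches t_k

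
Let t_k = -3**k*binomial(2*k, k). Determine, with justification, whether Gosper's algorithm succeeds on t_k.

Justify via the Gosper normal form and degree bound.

Ratio r(k) = 6*(2*k + 1)/(k + 1).
A = 12*k + 6, B = k + 1, C = 1.
Need (12*k + 6)·f(k+1) − (k)·f(k) = 1.
Bound: deg f ≤ -1.
Bound -1 < 0, so the key equation has no polynomial solution.

No — t_k has no hypergeometric antidifference.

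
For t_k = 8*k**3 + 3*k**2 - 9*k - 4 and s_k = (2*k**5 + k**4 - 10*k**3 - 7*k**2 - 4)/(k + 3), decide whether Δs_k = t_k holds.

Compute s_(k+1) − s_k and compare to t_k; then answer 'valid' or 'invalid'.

Invalid: residual 2*(-3*k**4 - 15*k**3 - 2*k**2 + 16*k + 5)/(k**2 + 7*k + 12) ≠ 0.

s_(k+1) = (2*k**5 + 11*k**4 + 14*k**3 - 11*k**2 - 30*k - 18)/(k + 4)
s_(k+1) − s_k = (8*k**5 + 53*k**4 + 78*k**3 - 35*k**2 - 104*k - 38)/(k**2 + 7*k + 12)
(s_(k+1) − s_k) − t_k = 2*(-3*k**4 - 15*k**3 - 2*k**2 + 16*k + 5)/(k**2 + 7*k + 12)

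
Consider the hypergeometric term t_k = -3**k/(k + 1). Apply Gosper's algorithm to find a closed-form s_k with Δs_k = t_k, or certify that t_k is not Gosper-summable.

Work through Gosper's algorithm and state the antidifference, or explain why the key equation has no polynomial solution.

no hypergeometric antidifference exists

t_(k+1)/t_k = 3*(k + 1)/(k + 2).
Take A(k)=3*k + 3, B(k)=k + 2, C(k)=1.
Key eq: (3*k + 3)·f(k+1) = (k + 1)·f(k) + (1).
deg f ≤ -1 (via 1,1,0).
Bound -1 < 0, so the key equation has no polynomial solution.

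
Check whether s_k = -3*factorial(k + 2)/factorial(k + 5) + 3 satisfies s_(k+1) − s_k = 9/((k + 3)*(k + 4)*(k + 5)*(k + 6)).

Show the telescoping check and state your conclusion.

Valid: the claim telescopes to t_k.

s_(k+1) = -3*factorial(k + 3)/factorial(k + 6) + 3
s_(k+1) − s_k = 9/((k + 3)*(k + 4)*(k + 5)*(k + 6))
(s_(k+1) − s_k) − t_k = 0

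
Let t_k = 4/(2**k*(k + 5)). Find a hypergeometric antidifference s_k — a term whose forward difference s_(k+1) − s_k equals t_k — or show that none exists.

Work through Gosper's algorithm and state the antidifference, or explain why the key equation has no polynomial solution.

none — t_k is not Gosper-summable

Ratio r(k) = (k + 5)/(2*(k + 6)).
Factor: A=k/2 + 5/2; B=k + 6; C=1.
Set up (k/2 + 5/2)·f(k+1) − (k + 5)·f(k) − (1) = 0.
Degrees (1,1,0) ⇒ d ≤ -1.
d = -1 < 0 ⇒ no nonzero polynomial f; not summable.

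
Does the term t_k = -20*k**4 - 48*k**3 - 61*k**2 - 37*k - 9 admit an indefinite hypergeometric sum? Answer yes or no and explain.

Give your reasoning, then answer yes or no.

Step 1: r(k) = (20*k**4 + 128*k**3 + 325*k**2 + 383*k + 175)/(20*k**4 + 48*k**3 + 61*k**2 + 37*k + 9).
Take A(k)=1, B(k)=1, C(k)=k**4 + 12*k**3/5 + 61*k**2/20 + 37*k/20 + 9/20.
f must satisfy (1)·f(k+1) − (1)·f(k) = k**4 + 12*k**3/5 + 61*k**2/20 + 37*k/20 + 9/20.
deg f ≤ 5 (via 0,0,4).
Solve for f: f(k) = k**3*(4*k**2 + 2*k + 3)/20 (degree 5 ≤ 5).
R(k) = B(k−1)·f(k)/C(k) = k**3*(4*k**2 + 2*k + 3)/(20*k**4 + 48*k**3 + 61*k**2 + 37*k + 9); s_k = R·t_k = k**3*(-4*k**2 - 2*k - 3).
s_(k+1) − s_k = -20*k**4 - 48*k**3 - 61*k**2 - 37*k - 9 = t_k.

Yes. s_k = k**3*(-4*k**2 - 2*k - 3).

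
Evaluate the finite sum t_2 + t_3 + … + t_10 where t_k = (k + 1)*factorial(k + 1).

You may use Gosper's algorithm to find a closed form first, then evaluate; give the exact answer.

Step 1: r(k) = (k + 2)**2/(k + 1).
So A=k + 2 and B=1, with C=k + 1.
f must satisfy (k + 2)·f(k+1) − (1)·f(k) = k + 1.
d = 0 from the (1,0,1) case.
Match coefficients ⇒ f(k) = 1.
So s_k = (B(k−1)f/C)·t_k = (1/(k + 1))·t_k = factorial(k + 1).
Verify: (k + 1)*factorial(k + 1) matches t_k.
Evaluate s at k=11 and k=2: 479001600 and 6; difference 479001594.

Σ = 479001594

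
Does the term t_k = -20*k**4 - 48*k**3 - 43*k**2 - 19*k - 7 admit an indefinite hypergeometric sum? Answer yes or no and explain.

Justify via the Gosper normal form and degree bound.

Yes. s_k = k*(-4*k**4 - 2*k**3 + 3*k**2 - 4).

Step 1: r(k) = (20*k**4 + 128*k**3 + 307*k**2 + 329*k + 137)/(20*k**4 + 48*k**3 + 43*k**2 + 19*k + 7).
A = 1, B = 1, C = k**4 + 12*k**3/5 + 43*k**2/20 + 19*k/20 + 7/20.
Key eq: (1)·f(k+1) = (1)·f(k) + (k**4 + 12*k**3/5 + 43*k**2/20 + 19*k/20 + 7/20).
Bound: deg f ≤ 5.
Solving with deg f ≤ 5: f(k) = k*(4*k**4 + 2*k**3 - 3*k**2 + 4)/20.
Certificate R = B(k−1)f/C = k*(4*k**4 + 2*k**3 - 3*k**2 + 4)/(20*k**4 + 48*k**3 + 43*k**2 + 19*k + 7) gives s_k = k*(-4*k**4 - 2*k**3 + 3*k**2 - 4).
Δs = -20*k**4 - 48*k**3 - 43*k**2 - 19*k - 7, as required.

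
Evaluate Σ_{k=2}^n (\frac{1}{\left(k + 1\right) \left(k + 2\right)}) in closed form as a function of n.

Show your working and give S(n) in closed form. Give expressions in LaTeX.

S(n) = \frac{n - 1}{3 \left(n + 2\right)}

Compute t_(k+1)/t_k: get (k + 1)/(k + 3).
So A=k + 1 and B=k + 3, with C=1.
Key eq: (k + 1)·f(k+1) = (k + 2)·f(k) + (1).
Degrees (1,1,0) ⇒ d ≤ 1.
A polynomial solution: f(k) = k.
So s_k = (B(k−1)f/C)·t_k = (k*(k + 2))·t_k = k/(k + 1).
Verify: 1/(k**2 + 3*k + 2) matches t_k.
Σ_(k=2)^n t_k = s_(n+1) − s_(2) = ((n + 1)/(n + 2)) − (2/3), i.e. (n - 1)/(3*(n + 2)).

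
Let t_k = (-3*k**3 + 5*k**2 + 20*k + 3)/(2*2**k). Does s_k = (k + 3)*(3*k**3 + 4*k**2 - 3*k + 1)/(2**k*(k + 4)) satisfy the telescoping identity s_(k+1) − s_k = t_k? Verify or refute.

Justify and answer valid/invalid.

s_(k+1) = (3*k**4 + 25*k**3 + 66*k**2 + 61*k + 20)/(2*2**k*(k + 5))
s_(k+1) − s_k = (-3*k**5 - 19*k**4 + 18*k**3 + 251*k**2 + 338*k + 50)/(2*2**k*(k**2 + 9*k + 20))
(s_(k+1) − s_k) − t_k = (3*k**4 + 13*k**3 - 32*k**2 - 89*k - 10)/(2*2**k*(k**2 + 9*k + 20))

Invalid: residual (3*k**4 + 13*k**3 - 32*k**2 - 89*k - 10)/(2*2**k*(k**2 + 9*k + 20)) ≠ 0.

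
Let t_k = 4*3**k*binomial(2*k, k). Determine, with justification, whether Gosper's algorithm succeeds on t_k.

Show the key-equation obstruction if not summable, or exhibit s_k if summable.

No. Not Gosper-summable.

Ratio r(k) = 6*(2*k + 1)/(k + 1).
Normal form (A,B,C) = (12*k + 6, k + 1, 1).
Solve (12*k + 6)·f(k+1) − (k)·f(k) = 1.
Bound: deg f ≤ -1.
deg f ≤ -1 is impossible — no certificate.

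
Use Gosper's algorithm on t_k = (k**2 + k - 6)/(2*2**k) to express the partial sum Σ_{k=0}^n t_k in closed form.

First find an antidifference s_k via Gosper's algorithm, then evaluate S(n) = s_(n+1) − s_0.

S(n) = 2**(-n - 1)*(-2**(n + 2) - n**2 - 5*n - 2)

Ratio r(k) = (k + (k + 1)**2 - 5)/(2*(k**2 + k - 6)).
Normal form (A,B,C) = (1/2, 1, k**2 + k - 6).
Need (1/2)·f(k+1) − (1)·f(k) = k**2 + k - 6.
Degrees (0,0,2) ⇒ d ≤ 2.
Solve for f: f(k) = -2*(k**2 + 3*k - 2) (degree 2 ≤ 2).
So s_k = (B(k−1)f/C)·t_k = (-2*(k**2 + 3*k - 2)/((k - 2)*(k + 3)))·t_k = (-k**2 - 3*k + 2)/2**k.
Verify: (k**2 + k - 6)/(2*2**k) matches t_k.
Σ_(k=0)^n t_k = s_(n+1) − s_(0) = (2**(-n - 1)*(-n**2 - 5*n - 2)) − (2), i.e. 2**(-n - 1)*(-2**(n + 2) - n**2 - 5*n - 2).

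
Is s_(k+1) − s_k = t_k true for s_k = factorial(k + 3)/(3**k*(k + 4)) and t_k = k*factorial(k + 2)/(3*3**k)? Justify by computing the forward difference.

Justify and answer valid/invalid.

s_(k+1) = factorial(k + 4)/(3*3**k*(k + 5))
s_(k+1) − s_k = (k**2 + 5*k + 1)*factorial(k + 3)/(3*3**k*(k + 4)*(k + 5))
(s_(k+1) − s_k) − t_k = -(k**2 + 4*k - 3)*factorial(k + 2)/(3*3**k*(k + 4)*(k + 5))

Invalid: residual -(k**2 + 4*k - 3)*factorial(k + 2)/(3*3**k*(k + 4)*(k + 5)) ≠ 0.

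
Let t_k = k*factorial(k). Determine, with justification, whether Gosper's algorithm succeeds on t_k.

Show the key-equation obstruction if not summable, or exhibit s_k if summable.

Step 1: r(k) = (k + 1)**2/k.
So A=k + 1 and B=1, with C=k.
Solve (k + 1)·f(k+1) − (1)·f(k) = k.
d = 0 from the (1,0,1) case.
A polynomial solution: f(k) = 1.
Certificate R = B(k−1)f/C = 1/k gives s_k = factorial(k).
Verify: k*factorial(k) matches t_k.

Yes. s_k = factorial(k).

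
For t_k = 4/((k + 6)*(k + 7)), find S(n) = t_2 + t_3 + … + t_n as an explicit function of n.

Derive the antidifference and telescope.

Step 1: r(k) = (k + 6)/(k + 8).
Gosper form: A/B · C(k+1)/C(k) with A=k + 6, B=k + 8, C=1.
Solve (k + 6)·f(k+1) − (k + 7)·f(k) = 1.
From deg A=1, deg B=1, deg C=0: d=1.
Coefficient equations give f(k) = k/6.
R(k) = B(k−1)·f(k)/C(k) = k*(k + 7)/6; s_k = R·t_k = 2*k/(3*(k + 6)).
Δs = 4/(k**2 + 13*k + 42), as required.
Σ_(k=2)^n t_k = s_(n+1) − s_(2) = (2*(n + 1)/(3*(n + 7))) − (1/6), i.e. (n - 1)/(2*(n + 7)).

S(n) = (n - 1)/(2*(n + 7))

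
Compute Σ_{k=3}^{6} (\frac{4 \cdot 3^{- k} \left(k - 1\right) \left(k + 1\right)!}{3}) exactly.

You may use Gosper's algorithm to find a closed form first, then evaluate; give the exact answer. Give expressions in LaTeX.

Compute t_(k+1)/t_k: get k*(k + 2)/(3*(k - 1)).
A = k/3 + 2/3, B = 1, C = k - 1.
Need (k/3 + 2/3)·f(k+1) − (1)·f(k) = k - 1.
Degrees (1,0,1) ⇒ d ≤ 0.
Coefficient equations give f(k) = 3.
So s_k = (B(k−1)f/C)·t_k = (3/(k - 1))·t_k = 4*factorial(k + 1)/3**k.
Δs = 4*(k - 1)*factorial(k + 1)/(3*3**k), as required.
Sum = s_(7) − s_(3); s_(7) = 17920/243, s_(3) = 32/9 ⇒ 17056/243.

Σ = 17056/243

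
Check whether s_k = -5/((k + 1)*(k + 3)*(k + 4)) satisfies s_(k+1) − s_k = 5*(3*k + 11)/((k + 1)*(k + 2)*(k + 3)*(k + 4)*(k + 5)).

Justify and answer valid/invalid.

s_(k+1) = -5/((k + 2)*(k + 4)*(k + 5))
s_(k+1) − s_k = 5*(3*k + 7)/(k**5 + 15*k**4 + 85*k**3 + 225*k**2 + 274*k + 120)
(s_(k+1) − s_k) − t_k = -20/(k**5 + 15*k**4 + 85*k**3 + 225*k**2 + 274*k + 120)

Invalid: residual -20/(k**5 + 15*k**4 + 85*k**3 + 225*k**2 + 274*k + 120) ≠ 0.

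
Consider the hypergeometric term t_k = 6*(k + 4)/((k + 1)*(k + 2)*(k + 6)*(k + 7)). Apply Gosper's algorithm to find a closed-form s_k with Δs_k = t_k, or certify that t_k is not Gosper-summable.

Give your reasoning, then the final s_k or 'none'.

The ratio is (k + 1)*(k + 5)*(k + 6)/((k + 3)*(k + 4)*(k + 8)).
Factor: A=k + 1; B=k + 8; C=k**4 + 16*k**3 + 95*k**2 + 248*k + 240.
Key eq: (k + 1)·f(k+1) = (k + 7)·f(k) + (k**4 + 16*k**3 + 95*k**2 + 248*k + 240).
From deg A=1, deg B=1, deg C=4: d=6.
Coefficient equations give f(k) = k*(k + 2)*(k + 3)*(k + 4)*(k + 5)*(k + 7)/12.
Get s_k = R·t_k = k*(k + 7)/(2*(k**2 + 7*k + 6)) with R(k) = B(k−1)f(k)/C(k) = k*(k + 2)*(k + 7)**2/(12*(k + 4)).
s_(k+1) − s_k = 6*(k + 4)/(k**4 + 16*k**3 + 83*k**2 + 152*k + 84) = t_k.

s_k = k*(k + 7)/(2*(k**2 + 7*k + 6))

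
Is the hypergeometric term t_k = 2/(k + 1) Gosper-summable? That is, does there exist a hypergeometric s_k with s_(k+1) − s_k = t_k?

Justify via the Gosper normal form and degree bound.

No — the linear system for f has no solution.

Compute t_(k+1)/t_k: get (k + 1)/(k + 2).
Take A(k)=k + 1, B(k)=k + 2, C(k)=1.
Solve (k + 1)·f(k+1) − (k + 1)·f(k) = 1.
d = 0 from the (1,1,0) case.
Generic f = c0 gives residual -1; -1 = 0 cannot hold, so t_k is not Gosper-summable.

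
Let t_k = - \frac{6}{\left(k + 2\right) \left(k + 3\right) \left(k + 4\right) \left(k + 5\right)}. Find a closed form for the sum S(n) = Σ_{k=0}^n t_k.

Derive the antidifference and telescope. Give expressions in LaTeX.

Ratio r(k) = (k + 2)/(k + 6).
A = k + 2, B = k + 6, C = 1.
Key eq: (k + 2)·f(k+1) = (k + 5)·f(k) + (1).
Degrees (1,1,0) ⇒ d ≤ 3.
Solving with deg f ≤ 3: f(k) = k*(k**2 + 9*k + 26)/72.
Get s_k = R·t_k = k*(-k**2 - 9*k - 26)/(12*(k + 2)*(k + 3)*(k + 4)) with R(k) = B(k−1)f(k)/C(k) = k*(k + 5)*(k**2 + 9*k + 26)/72.
s_(k+1) − s_k = -6/(k**4 + 14*k**3 + 71*k**2 + 154*k + 120) = t_k.
Telescope: S(n) = s_(n+1) − s_(0) = (-n**3 - 12*n**2 - 47*n - 36)/(12*(n**3 + 12*n**2 + 47*n + 60)) − (0) = (-n**3 - 12*n**2 - 47*n - 36)/(12*(n**3 + 12*n**2 + 47*n + 60)).

S(n) = \frac{- n^{3} - 12 n^{2} - 47 n - 36}{12 \left(n^{3} + 12 n^{2} + 47 n + 60\right)}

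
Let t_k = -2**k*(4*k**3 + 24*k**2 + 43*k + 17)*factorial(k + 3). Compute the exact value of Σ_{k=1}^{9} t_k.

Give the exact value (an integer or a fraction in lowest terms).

t_(k+1)/t_k = 2*(4*k**4 + 52*k**3 + 247*k**2 + 500*k + 352)/(4*k**3 + 24*k**2 + 43*k + 17).
Normal form (A,B,C) = (2*k + 8, 1, k**3 + 6*k**2 + 43*k/4 + 17/4).
Need (2*k + 8)·f(k+1) − (1)·f(k) = k**3 + 6*k**2 + 43*k/4 + 17/4.
d = 2 from the (1,0,3) case.
Match coefficients ⇒ f(k) = (k + 1)*(2*k - 1)/4.
Get s_k = R·t_k = -2**k*(k + 1)*(2*k - 1)*factorial(k + 3) with R(k) = B(k−1)f(k)/C(k) = (k + 1)*(2*k - 1)/(4*k**3 + 24*k**2 + 43*k + 17).
Δs = -2**k*(4*k**3 + 24*k**2 + 43*k + 17)*factorial(k + 3), as required.
Sum = s_(10) − s_(1); s_(10) = -1332682083532800, s_(1) = -96 ⇒ -1332682083532704.

Σ = -1332682083532704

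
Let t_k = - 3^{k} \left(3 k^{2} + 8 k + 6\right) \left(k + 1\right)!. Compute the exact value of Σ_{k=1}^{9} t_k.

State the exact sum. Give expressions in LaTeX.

Σ = -23570471231994

The ratio is 3*(3*k**3 + 20*k**2 + 45*k + 34)/(3*k**2 + 8*k + 6).
Take A(k)=3*k + 6, B(k)=1, C(k)=k**2 + 8*k/3 + 2.
Key eq: (3*k + 6)·f(k+1) = (1)·f(k) + (k**2 + 8*k/3 + 2).
From deg A=1, deg B=0, deg C=2: d=1.
Match coefficients ⇒ f(k) = k/3.
Get s_k = R·t_k = -3**k*k*factorial(k + 1) with R(k) = B(k−1)f(k)/C(k) = k/(3*k**2 + 8*k + 6).
s_(k+1) − s_k = -3**k*(3*k**2 + 8*k + 6)*factorial(k + 1) = t_k.
Σ_(k=1)^(9) t_k = s_(10) − s_(1) = -23570471232000 − (-6) = -23570471231994.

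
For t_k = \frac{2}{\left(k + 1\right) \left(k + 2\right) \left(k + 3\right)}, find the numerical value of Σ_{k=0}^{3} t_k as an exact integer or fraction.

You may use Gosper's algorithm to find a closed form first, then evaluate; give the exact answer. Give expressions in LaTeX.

Σ = 7/15

The ratio is (k + 1)/(k + 4).
Take A(k)=k + 1, B(k)=k + 4, C(k)=1.
Set up (k + 1)·f(k+1) − (k + 3)·f(k) − (1) = 0.
d = 2 from the (1,1,0) case.
A polynomial solution: f(k) = k*(k + 3)/4.
Then R = B(k−1)f/C = k*(k + 3)**2/4, so s_k = R(k)·t_k = k*(k + 3)/(2*(k + 1)*(k + 2)).
s_(k+1) − s_k = 2/(k**3 + 6*k**2 + 11*k + 6) = t_k.
Sum = s_(4) − s_(0); s_(4) = 7/15, s_(0) = 0 ⇒ 7/15.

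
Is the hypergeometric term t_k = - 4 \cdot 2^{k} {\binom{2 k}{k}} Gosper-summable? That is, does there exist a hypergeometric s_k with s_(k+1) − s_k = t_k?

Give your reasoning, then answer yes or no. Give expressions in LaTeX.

No; the degree bound rules out any f.

The ratio is 4*(2*k + 1)/(k + 1).
A = 8*k + 4, B = k + 1, C = 1.
Need (8*k + 4)·f(k+1) − (k)·f(k) = 1.
Bound: deg f ≤ -1.
deg f ≤ -1 is impossible — no certificate.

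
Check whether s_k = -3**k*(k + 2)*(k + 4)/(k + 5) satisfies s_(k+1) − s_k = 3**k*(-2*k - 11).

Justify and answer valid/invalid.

Invalid: residual 3**(k + 1)*(2*k**2 + 20*k + 51)/(k**2 + 11*k + 30) ≠ 0.

s_(k+1) = -3**(k + 1)*(k + 3)*(k + 5)/(k + 6)
s_(k+1) − s_k = 3**k*(-2*k**3 - 27*k**2 - 121*k - 177)/(k**2 + 11*k + 30)
(s_(k+1) − s_k) − t_k = 3**(k + 1)*(2*k**2 + 20*k + 51)/(k**2 + 11*k + 30)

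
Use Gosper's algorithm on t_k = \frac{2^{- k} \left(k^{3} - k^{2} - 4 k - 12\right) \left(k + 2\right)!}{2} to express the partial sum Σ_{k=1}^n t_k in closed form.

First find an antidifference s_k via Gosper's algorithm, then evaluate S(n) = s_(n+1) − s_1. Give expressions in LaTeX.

S(n) = \frac{2^{- n} \left(36 \cdot 2^{n} + n^{5} n! + 4 n^{4} n! - 7 n^{3} n! - 52 n^{2} n! - 78 n n! - 36 n!\right)}{2}

The ratio is (k + 3)*(4*k - (k + 1)**3 + (k + 1)**2 + 16)/(2*(-k**3 + k**2 + 4*k + 12)).
So A=k/2 + 3/2 and B=1, with C=k**3 - k**2 - 4*k - 12.
Need (k/2 + 3/2)·f(k+1) − (1)·f(k) = k**3 - k**2 - 4*k - 12.
Degrees (1,0,3) ⇒ d ≤ 2.
A polynomial solution: f(k) = 2*(k**2 - 4*k - 3).
So s_k = (B(k−1)f/C)·t_k = (2*(k**2 - 4*k - 3)/(k**3 - k**2 - 4*k - 12))·t_k = (k**2 - 4*k - 3)*factorial(k + 2)/2**k.
Check: Δs_k = (k**3 - k**2 - 4*k - 12)*factorial(k + 2)/(2*2**k). ✓
Σ_(k=1)^n t_k = s_(n+1) − s_(1) = (2**(-n - 1)*(n**2 - 2*n - 6)*factorial(n + 3)) − (-18), i.e. (36*2**n + n**5*factorial(n) + 4*n**4*factorial(n) - 7*n**3*factorial(n) - 52*n**2*factorial(n) - 78*n*factorial(n) - 36*factorial(n))/(2*2**n).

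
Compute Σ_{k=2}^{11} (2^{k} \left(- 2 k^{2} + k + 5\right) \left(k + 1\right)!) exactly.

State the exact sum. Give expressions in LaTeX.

Σ = -229552894771224

t_(k+1)/t_k = 2*(k + 2)*(k - 2*(k + 1)**2 + 6)/(-2*k**2 + k + 5).
A = 2*k + 4, B = 1, C = k**2 - k/2 - 5/2.
f must satisfy (2*k + 4)·f(k+1) − (1)·f(k) = k**2 - k/2 - 5/2.
Bound: deg f ≤ 1.
A polynomial solution: f(k) = (k - 3)/2.
Certificate R = B(k−1)f/C = (k - 3)/(2*k**2 - k - 5) gives s_k = -2**k*(k - 3)*factorial(k + 1).
s_(k+1) − s_k = 2**k*(-2*k**2 + k + 5)*factorial(k + 1) = t_k.
Sum = s_(12) − s_(2); s_(12) = -229552894771200, s_(2) = 24 ⇒ -229552894771224.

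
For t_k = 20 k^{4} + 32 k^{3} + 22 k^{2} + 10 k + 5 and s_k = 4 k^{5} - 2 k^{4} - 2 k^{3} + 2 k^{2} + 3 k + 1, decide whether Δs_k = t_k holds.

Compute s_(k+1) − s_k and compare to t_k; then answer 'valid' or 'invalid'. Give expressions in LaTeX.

s_(k+1) = 4*k**5 + 18*k**4 + 30*k**3 + 24*k**2 + 13*k + 6
s_(k+1) − s_k = 20*k**4 + 32*k**3 + 22*k**2 + 10*k + 5
(s_(k+1) − s_k) − t_k = 0

valid (s_(k+1) − s_k reduces to t_k)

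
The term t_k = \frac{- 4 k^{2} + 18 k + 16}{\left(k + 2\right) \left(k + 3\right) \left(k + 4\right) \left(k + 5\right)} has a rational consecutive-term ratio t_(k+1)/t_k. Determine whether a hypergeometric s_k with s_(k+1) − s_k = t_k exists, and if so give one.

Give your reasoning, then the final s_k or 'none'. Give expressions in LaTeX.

s_k = \frac{k \left(k^{2} + 57 k + 38\right)}{12 \left(k + 2\right) \left(k + 3\right) \left(k + 4\right)}

Ratio r(k) = (k + 2)*(9*k - 2*(k + 1)**2 + 17)/((k + 6)*(-2*k**2 + 9*k + 8)).
Factor: A=k + 2; B=k + 6; C=k**2 - 9*k/2 - 4.
Key eq: (k + 2)·f(k+1) = (k + 5)·f(k) + (k**2 - 9*k/2 - 4).
Degrees (1,1,2) ⇒ d ≤ 3.
Solving with deg f ≤ 3: f(k) = -k*(k**2 + 57*k + 38)/48.
R(k) = B(k−1)·f(k)/C(k) = -k*(k + 5)*(k**2 + 57*k + 38)/(24*(2*k**2 - 9*k - 8)); s_k = R·t_k = k*(k**2 + 57*k + 38)/(12*(k + 2)*(k + 3)*(k + 4)).
s_(k+1) − s_k = 2*(-2*k**2 + 9*k + 8)/(k**4 + 14*k**3 + 71*k**2 + 154*k + 120) = t_k.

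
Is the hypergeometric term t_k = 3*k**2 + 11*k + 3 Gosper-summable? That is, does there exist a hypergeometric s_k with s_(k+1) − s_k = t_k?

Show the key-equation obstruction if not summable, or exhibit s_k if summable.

Compute t_(k+1)/t_k: get (3*k**2 + 17*k + 17)/(3*k**2 + 11*k + 3).
Take A(k)=1, B(k)=1, C(k)=k**2 + 11*k/3 + 1.
Set up (1)·f(k+1) − (1)·f(k) − (k**2 + 11*k/3 + 1) = 0.
Degrees (0,0,2) ⇒ d ≤ 3.
Match coefficients ⇒ f(k) = k*(k**2 + 4*k - 2)/3.
So s_k = (B(k−1)f/C)·t_k = (k*(k**2 + 4*k - 2)/(3*k**2 + 11*k + 3))·t_k = k*(k**2 + 4*k - 2).
Δs = 3*k**2 + 11*k + 3, as required.

Yes. s_k = k*(k**2 + 4*k - 2).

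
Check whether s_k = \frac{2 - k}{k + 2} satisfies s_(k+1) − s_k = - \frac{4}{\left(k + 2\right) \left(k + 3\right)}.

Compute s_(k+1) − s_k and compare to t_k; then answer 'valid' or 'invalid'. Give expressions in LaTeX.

Valid — Δs_k = t_k.

s_(k+1) = (1 - k)/(k + 3)
s_(k+1) − s_k = -4/(k**2 + 5*k + 6)
(s_(k+1) − s_k) − t_k = 0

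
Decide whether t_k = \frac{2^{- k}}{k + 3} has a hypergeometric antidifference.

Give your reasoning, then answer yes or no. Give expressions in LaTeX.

r(k) = (k + 3)/(2*(k + 4)) after simplifying.
Take A(k)=k/2 + 3/2, B(k)=k + 4, C(k)=1.
f must satisfy (k/2 + 3/2)·f(k+1) − (k + 3)·f(k) = 1.
d = -1 from the (1,1,0) case.
Bound -1 < 0, so the key equation has no polynomial solution.

No. Not Gosper-summable.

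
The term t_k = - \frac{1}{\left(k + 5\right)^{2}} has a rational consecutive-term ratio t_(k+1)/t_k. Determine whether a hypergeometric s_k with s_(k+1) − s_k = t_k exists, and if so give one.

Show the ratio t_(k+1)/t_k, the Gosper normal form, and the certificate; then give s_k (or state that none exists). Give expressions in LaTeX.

The ratio is (k + 5)**2/(k + 6)**2.
Factor: A=k**2 + 10*k + 25; B=k**2 + 12*k + 36; C=1.
Key eq: (k**2 + 10*k + 25)·f(k+1) = (k**2 + 10*k + 25)·f(k) + (1).
Degrees (2,2,0) ⇒ d ≤ 0.
f = c0 ⇒ A·f(k+1) − B(k−1)·f(k) − C = -1. The system {-1 = 0} is inconsistent; no antidifference.

none (Gosper's algorithm certifies no s_k)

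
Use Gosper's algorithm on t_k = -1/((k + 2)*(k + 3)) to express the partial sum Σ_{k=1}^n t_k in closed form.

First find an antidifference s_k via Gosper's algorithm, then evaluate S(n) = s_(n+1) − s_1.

S(n) = -n/(3*n + 9)

Ratio r(k) = (k + 2)/(k + 4).
Normal form (A,B,C) = (k + 2, k + 4, 1).
Need (k + 2)·f(k+1) − (k + 3)·f(k) = 1.
d = 1 from the (1,1,0) case.
Coefficient equations give f(k) = k/2.
R(k) = B(k−1)·f(k)/C(k) = k*(k + 3)/2; s_k = R·t_k = -k/(2*k + 4).
Check: Δs_k = -1/(k**2 + 5*k + 6). ✓
Σ_(k=1)^n t_k = s_(n+1) − s_(1) = ((-n - 1)/(2*(n + 3))) − (-1/6), i.e. -n/(3*n + 9).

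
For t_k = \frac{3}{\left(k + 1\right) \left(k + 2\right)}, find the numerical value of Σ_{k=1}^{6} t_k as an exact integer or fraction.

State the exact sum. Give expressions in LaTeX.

Σ = 9/8

Ratio r(k) = (k + 1)/(k + 3).
Take A(k)=k + 1, B(k)=k + 3, C(k)=1.
Solve (k + 1)·f(k+1) − (k + 2)·f(k) = 1.
deg f ≤ 1 (via 1,1,0).
Solving with deg f ≤ 1: f(k) = k.
R(k) = B(k−1)·f(k)/C(k) = k*(k + 2); s_k = R·t_k = 3*k/(k + 1).
Check: Δs_k = 3/(k**2 + 3*k + 2). ✓
Σ_(k=1)^(6) t_k = s_(7) − s_(1) = 21/8 − (3/2) = 9/8.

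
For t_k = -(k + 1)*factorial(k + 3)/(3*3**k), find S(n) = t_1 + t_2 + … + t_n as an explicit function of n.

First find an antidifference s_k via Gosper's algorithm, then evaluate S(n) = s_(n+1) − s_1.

S(n) = 8 - factorial(n + 4)/(3*3**n)

t_(k+1)/t_k = (k + 2)*(k + 4)/(3*(k + 1)).
Factor: A=k/3 + 4/3; B=1; C=k + 1.
Key eq: (k/3 + 4/3)·f(k+1) = (1)·f(k) + (k + 1).
Bound: deg f ≤ 0.
Solving with deg f ≤ 0: f(k) = 3.
Get s_k = R·t_k = -factorial(k + 3)/3**k with R(k) = B(k−1)f(k)/C(k) = 3/(k + 1).
s_(k+1) − s_k = -(k + 1)*factorial(k + 3)/(3*3**k) = t_k.
Evaluate: s_(n+1) = -3**(-n - 1)*factorial(n + 4); subtract s_(1) = -8 ⇒ S(n) = 8 - factorial(n + 4)/(3*3**n).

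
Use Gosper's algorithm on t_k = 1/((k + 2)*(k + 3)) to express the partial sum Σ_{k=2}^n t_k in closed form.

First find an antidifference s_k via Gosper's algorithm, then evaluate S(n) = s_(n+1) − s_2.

r(k) = (k + 2)/(k + 4) after simplifying.
A = k + 2, B = k + 4, C = 1.
Set up (k + 2)·f(k+1) − (k + 3)·f(k) − (1) = 0.
d = 1 from the (1,1,0) case.
Solving with deg f ≤ 1: f(k) = k/2.
Then R = B(k−1)f/C = k*(k + 3)/2, so s_k = R(k)·t_k = k/(2*(k + 2)).
Verify: 1/(k**2 + 5*k + 6) matches t_k.
Σ_(k=2)^n t_k = s_(n+1) − s_(2) = ((n + 1)/(2*(n + 3))) − (1/4), i.e. (n - 1)/(4*(n + 3)).

S(n) = (n - 1)/(4*(n + 3))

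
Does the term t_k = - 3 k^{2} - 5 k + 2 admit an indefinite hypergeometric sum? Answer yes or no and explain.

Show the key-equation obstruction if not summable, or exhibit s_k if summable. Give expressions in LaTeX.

The ratio is (3*k**2 + 11*k + 6)/(3*k**2 + 5*k - 2).
Factor: A=1; B=1; C=k**2 + 5*k/3 - 2/3.
Need (1)·f(k+1) − (1)·f(k) = k**2 + 5*k/3 - 2/3.
deg f ≤ 3 (via 0,0,2).
Solve for f: f(k) = k*(k**2 + k - 4)/3 (degree 3 ≤ 3).
R(k) = B(k−1)·f(k)/C(k) = k*(k**2 + k - 4)/((k + 2)*(3*k - 1)); s_k = R·t_k = k*(-k**2 - k + 4).
Verify: -3*k**2 - 5*k + 2 matches t_k.

Yes. s_k = k \left(- k^{2} - k + 4\right).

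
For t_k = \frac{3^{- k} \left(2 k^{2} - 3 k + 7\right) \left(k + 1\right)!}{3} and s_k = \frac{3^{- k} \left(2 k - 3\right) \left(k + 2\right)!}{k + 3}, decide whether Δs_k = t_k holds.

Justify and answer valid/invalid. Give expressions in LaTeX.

s_(k+1) = (2*k - 1)*factorial(k + 3)/(3*3**k*(k + 4))
s_(k+1) − s_k = (2*k**3 + 5*k**2 - 3*k + 27)*factorial(k + 2)/(3*3**k*(k + 3)*(k + 4))
(s_(k+1) − s_k) − t_k = -(2*k**3 + 3*k**2 - 8*k + 30)*factorial(k + 1)/(3*3**k*(k + 3)*(k + 4))

Invalid: residual - \frac{3^{- k} \left(2 k^{3} + 3 k^{2} - 8 k + 30\right) \left(k + 1\right)!}{3 \left(k + 3\right) \left(k + 4\right)} ≠ 0.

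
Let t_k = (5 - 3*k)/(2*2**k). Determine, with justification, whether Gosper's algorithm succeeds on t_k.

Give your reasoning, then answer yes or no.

Yes. s_k = (3*k - 2)/2**k.

Compute t_(k+1)/t_k: get (3*k - 2)/(2*(3*k - 5)).
Normal form (A,B,C) = (1/2, 1, k - 5/3).
Key eq: (1/2)·f(k+1) = (1)·f(k) + (k - 5/3).
deg f ≤ 1 (via 0,0,1).
Solving with deg f ≤ 1: f(k) = -2*(3*k - 2)/3.
So s_k = (B(k−1)f/C)·t_k = (-2*(3*k - 2)/(3*k - 5))·t_k = (3*k - 2)/2**k.
s_(k+1) − s_k = (5 - 3*k)/(2*2**k) = t_k.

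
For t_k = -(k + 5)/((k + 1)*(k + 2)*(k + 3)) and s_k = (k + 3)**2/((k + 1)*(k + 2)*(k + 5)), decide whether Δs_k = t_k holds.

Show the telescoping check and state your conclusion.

Invalid: residual 4*(k**2 + 8*k + 17)/(k**5 + 17*k**4 + 107*k**3 + 307*k**2 + 396*k + 180) ≠ 0.

s_(k+1) = (k + 4)**2/((k + 2)*(k + 3)*(k + 6))
s_(k+1) − s_k = ((k + 1)*(k + 4)**2*(k + 5) - (k + 3)**3*(k + 6))/((k + 1)*(k + 2)*(k + 3)*(k + 5)*(k + 6))
(s_(k+1) − s_k) − t_k = 4*(k**2 + 8*k + 17)/(k**5 + 17*k**4 + 107*k**3 + 307*k**2 + 396*k + 180)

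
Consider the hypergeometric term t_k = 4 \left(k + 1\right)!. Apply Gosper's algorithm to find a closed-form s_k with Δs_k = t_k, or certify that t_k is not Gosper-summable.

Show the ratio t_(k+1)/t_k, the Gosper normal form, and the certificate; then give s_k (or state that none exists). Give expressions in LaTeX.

r(k) = k + 2 after simplifying.
So A=k + 2 and B=1, with C=1.
f must satisfy (k + 2)·f(k+1) − (1)·f(k) = 1.
d = -1 from the (1,0,0) case.
Negative degree bound (-1): no f exists, t_k not Gosper-summable.

no hypergeometric antidifference exists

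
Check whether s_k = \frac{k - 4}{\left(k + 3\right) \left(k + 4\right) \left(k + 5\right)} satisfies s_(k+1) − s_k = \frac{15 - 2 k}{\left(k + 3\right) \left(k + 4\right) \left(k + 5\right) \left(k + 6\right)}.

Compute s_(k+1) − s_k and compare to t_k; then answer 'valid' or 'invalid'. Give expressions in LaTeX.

Valid — Δs_k = t_k.

s_(k+1) = (k - 3)/((k + 4)*(k + 5)*(k + 6))
s_(k+1) − s_k = (15 - 2*k)/(k**4 + 18*k**3 + 119*k**2 + 342*k + 360)
(s_(k+1) − s_k) − t_k = 0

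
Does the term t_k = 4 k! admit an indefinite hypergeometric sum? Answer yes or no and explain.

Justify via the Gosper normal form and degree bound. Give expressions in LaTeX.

No — key equation has no polynomial f.

t_(k+1)/t_k = k + 1.
Factor: A=k + 1; B=1; C=1.
Set up (k + 1)·f(k+1) − (1)·f(k) − (1) = 0.
Degrees (1,0,0) ⇒ d ≤ -1.
deg f ≤ -1 is impossible — no certificate.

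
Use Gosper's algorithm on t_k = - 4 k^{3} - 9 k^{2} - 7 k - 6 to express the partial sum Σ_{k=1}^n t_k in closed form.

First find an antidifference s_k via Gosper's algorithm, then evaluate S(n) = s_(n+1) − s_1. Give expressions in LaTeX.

r(k) = (4*k**3 + 21*k**2 + 37*k + 26)/(4*k**3 + 9*k**2 + 7*k + 6) after simplifying.
So A=1 and B=1, with C=k**3 + 9*k**2/4 + 7*k/4 + 3/2.
Set up (1)·f(k+1) − (1)·f(k) − (k**3 + 9*k**2/4 + 7*k/4 + 3/2) = 0.
From deg A=0, deg B=0, deg C=3: d=4.
Match coefficients ⇒ f(k) = k*(k + 2)*(k**2 - k + 2)/4.
R(k) = B(k−1)·f(k)/C(k) = k*(k + 2)*(k**2 - k + 2)/(4*k**3 + 9*k**2 + 7*k + 6); s_k = R·t_k = k*(-k**3 - k**2 - 4).
s_(k+1) − s_k = -4*k**3 - 9*k**2 - 7*k - 6 = t_k.
Evaluate: s_(n+1) = -n**4 - 5*n**3 - 9*n**2 - 11*n - 6; subtract s_(1) = -6 ⇒ S(n) = n*(-n**3 - 5*n**2 - 9*n - 11).

S(n) = n \left(- n^{3} - 5 n^{2} - 9 n - 11\right)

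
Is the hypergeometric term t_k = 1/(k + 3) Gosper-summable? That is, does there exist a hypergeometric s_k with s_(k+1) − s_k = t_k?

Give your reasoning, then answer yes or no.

r(k) = (k + 3)/(k + 4) after simplifying.
Take A(k)=k + 3, B(k)=k + 4, C(k)=1.
Key eq: (k + 3)·f(k+1) = (k + 3)·f(k) + (1).
Bound: deg f ≤ 0.
Write f(k) = c0. Then LHS − RHS = -1, requiring -1 = 0: contradictory. No certificate.

No — the linear system for f has no solution.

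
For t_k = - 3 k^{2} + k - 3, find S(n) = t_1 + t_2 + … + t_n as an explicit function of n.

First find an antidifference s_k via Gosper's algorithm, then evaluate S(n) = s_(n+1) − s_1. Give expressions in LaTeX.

S(n) = n \left(- n^{2} - n - 3\right)

Step 1: r(k) = (-k + 3*(k + 1)**2 + 2)/(3*k**2 - k + 3).
Factor: A=1; B=1; C=k**2 - k/3 + 1.
f must satisfy (1)·f(k+1) − (1)·f(k) = k**2 - k/3 + 1.
From deg A=0, deg B=0, deg C=2: d=3.
Match coefficients ⇒ f(k) = k*(k**2 - 2*k + 4)/3.
R(k) = B(k−1)·f(k)/C(k) = k*(k**2 - 2*k + 4)/(3*k**2 - k + 3); s_k = R·t_k = k*(-k**2 + 2*k - 4).
Δs = -3*k**2 + k - 3, as required.
s_(n+1) = -n**3 - n**2 - 3*n - 3 and s_(1) = -3, so S(n) = n*(-n**2 - n - 3).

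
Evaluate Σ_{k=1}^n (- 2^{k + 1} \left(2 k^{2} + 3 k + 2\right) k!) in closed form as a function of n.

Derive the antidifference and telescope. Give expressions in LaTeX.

S(n) = - 4 \cdot 2^{n} n^{2} n! - 8 \cdot 2^{n} n n! - 4 \cdot 2^{n} n! + 4

Ratio r(k) = 2*(2*k**3 + 9*k**2 + 14*k + 7)/(2*k**2 + 3*k + 2).
Take A(k)=2*k + 2, B(k)=1, C(k)=k**2 + 3*k/2 + 1.
f must satisfy (2*k + 2)·f(k+1) − (1)·f(k) = k**2 + 3*k/2 + 1.
Bound: deg f ≤ 1.
Coefficient equations give f(k) = k/2.
R(k) = B(k−1)·f(k)/C(k) = k/(2*k**2 + 3*k + 2); s_k = R·t_k = -2**(k + 1)*k*factorial(k).
Check: Δs_k = -2**(k + 1)*(2*k**2 + 3*k + 2)*factorial(k). ✓
Evaluate: s_(n+1) = -2**(n + 2)*(n + 1)*factorial(n + 1); subtract s_(1) = -4 ⇒ S(n) = -4*2**n*n**2*factorial(n) - 8*2**n*n*factorial(n) - 4*2**n*factorial(n) + 4.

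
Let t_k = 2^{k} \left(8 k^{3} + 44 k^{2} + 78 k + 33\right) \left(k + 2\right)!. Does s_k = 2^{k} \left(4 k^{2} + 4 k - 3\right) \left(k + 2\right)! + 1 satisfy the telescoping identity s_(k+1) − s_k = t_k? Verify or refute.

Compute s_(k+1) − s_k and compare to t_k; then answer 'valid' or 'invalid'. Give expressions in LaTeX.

valid; difference matches t_k

s_(k+1) = 2**(k + 1)*(4*k + 4*(k + 1)**2 + 1)*factorial(k + 3) + 1
s_(k+1) − s_k = 2**k*(8*k**3 + 44*k**2 + 78*k + 33)*factorial(k + 2)
(s_(k+1) − s_k) − t_k = 0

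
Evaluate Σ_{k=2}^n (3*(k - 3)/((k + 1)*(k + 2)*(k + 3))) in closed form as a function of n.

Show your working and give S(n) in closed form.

t_(k+1)/t_k = (k - 2)*(k + 1)/((k - 3)*(k + 4)).
Gosper form: A/B · C(k+1)/C(k) with A=k + 1, B=k + 4, C=k - 3.
Set up (k + 1)·f(k+1) − (k + 3)·f(k) − (k - 3) = 0.
From deg A=1, deg B=1, deg C=1: d=2.
A polynomial solution: f(k) = -k*(k + 5)/2.
Then R = B(k−1)f/C = -k*(k + 3)*(k + 5)/(2*(k - 3)), so s_k = R(k)·t_k = 3*k*(-k - 5)/(2*(k + 1)*(k + 2)).
Verify: 3*(k - 3)/(k**3 + 6*k**2 + 11*k + 6) matches t_k.
Telescope: S(n) = s_(n+1) − s_(2) = 3*(-n**2 - 7*n - 6)/(2*(n**2 + 5*n + 6)) − (-7/4) = (n**2 - 7*n + 6)/(4*(n**2 + 5*n + 6)).

S(n) = (n**2 - 7*n + 6)/(4*(n**2 + 5*n + 6))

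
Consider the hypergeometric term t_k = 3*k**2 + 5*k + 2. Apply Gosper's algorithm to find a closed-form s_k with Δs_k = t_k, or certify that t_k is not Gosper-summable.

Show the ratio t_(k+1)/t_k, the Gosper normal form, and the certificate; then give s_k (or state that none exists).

s_k = k**2*(k + 1)

Ratio r(k) = (3*k**2 + 11*k + 10)/(3*k**2 + 5*k + 2).
A = 1, B = 1, C = k**2 + 5*k/3 + 2/3.
Key eq: (1)·f(k+1) = (1)·f(k) + (k**2 + 5*k/3 + 2/3).
Degrees (0,0,2) ⇒ d ≤ 3.
Match coefficients ⇒ f(k) = k**2*(k + 1)/3.
So s_k = (B(k−1)f/C)·t_k = (k**2/(3*k + 2))·t_k = k**2*(k + 1).
Δs = 3*k**2 + 5*k + 2, as required.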